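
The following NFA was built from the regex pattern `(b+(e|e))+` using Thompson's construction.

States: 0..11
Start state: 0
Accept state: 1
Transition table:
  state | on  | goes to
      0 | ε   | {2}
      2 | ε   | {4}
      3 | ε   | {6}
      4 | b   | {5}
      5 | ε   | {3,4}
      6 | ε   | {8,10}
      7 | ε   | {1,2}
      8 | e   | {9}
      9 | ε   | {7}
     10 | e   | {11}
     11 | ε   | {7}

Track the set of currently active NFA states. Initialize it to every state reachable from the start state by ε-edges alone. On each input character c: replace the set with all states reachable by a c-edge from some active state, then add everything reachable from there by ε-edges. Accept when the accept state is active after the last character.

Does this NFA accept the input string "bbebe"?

S₀ = ε-closure({0}) = {0,2,4}
'b' @ 1: {3,4,5,6,8,10}
'b' @ 2: {3,4,5,6,8,10}
'e' @ 3: {1,2,4,7,9,11}  [accepting]
'b' @ 4: {3,4,5,6,8,10}
'e' @ 5: {1,2,4,7,9,11}  [accepting]
end set {1,2,4,7,9,11} — state 1 in

Answer: ACCEPT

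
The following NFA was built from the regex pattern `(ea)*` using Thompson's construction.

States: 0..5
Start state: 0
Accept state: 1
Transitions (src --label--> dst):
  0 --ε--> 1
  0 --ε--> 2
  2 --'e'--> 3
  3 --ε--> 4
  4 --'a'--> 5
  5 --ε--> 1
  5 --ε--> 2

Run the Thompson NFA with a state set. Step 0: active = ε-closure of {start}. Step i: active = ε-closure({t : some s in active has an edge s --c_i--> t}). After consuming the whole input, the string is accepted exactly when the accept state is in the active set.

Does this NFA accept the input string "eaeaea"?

Answer: ACCEPT

Steps:
initial (ε-close {0}): {0,1,2}
'e' @ 1: {3,4}
'a' @ 2: {1,2,5}  (accept∈set)
'e' @ 3: {3,4}
'a' @ 4: {1,2,5}  (accept∈set)
'e' @ 5: {3,4}
'a' @ 6: {1,2,5}  (accept∈set)
final: {1,2,5}; accept 1 in set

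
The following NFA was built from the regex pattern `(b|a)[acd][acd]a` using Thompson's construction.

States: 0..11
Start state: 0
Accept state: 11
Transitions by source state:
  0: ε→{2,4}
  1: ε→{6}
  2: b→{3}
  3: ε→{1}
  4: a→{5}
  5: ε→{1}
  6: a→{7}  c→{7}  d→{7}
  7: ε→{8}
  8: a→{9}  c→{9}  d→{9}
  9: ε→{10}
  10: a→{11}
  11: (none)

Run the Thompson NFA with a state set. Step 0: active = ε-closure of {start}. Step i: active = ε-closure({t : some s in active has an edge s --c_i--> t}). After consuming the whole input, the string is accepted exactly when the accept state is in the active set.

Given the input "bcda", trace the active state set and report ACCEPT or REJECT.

Answer: ACCEPT

Steps:
S₀ = ε-closure({0}) = {0,2,4}
'b' @ 1: {1,3,6}
'c' @ 2: {7,8}
'd' @ 3: {9,10}
'a' @ 4: {11}  [accepting]
final: {11}; accept 11 in set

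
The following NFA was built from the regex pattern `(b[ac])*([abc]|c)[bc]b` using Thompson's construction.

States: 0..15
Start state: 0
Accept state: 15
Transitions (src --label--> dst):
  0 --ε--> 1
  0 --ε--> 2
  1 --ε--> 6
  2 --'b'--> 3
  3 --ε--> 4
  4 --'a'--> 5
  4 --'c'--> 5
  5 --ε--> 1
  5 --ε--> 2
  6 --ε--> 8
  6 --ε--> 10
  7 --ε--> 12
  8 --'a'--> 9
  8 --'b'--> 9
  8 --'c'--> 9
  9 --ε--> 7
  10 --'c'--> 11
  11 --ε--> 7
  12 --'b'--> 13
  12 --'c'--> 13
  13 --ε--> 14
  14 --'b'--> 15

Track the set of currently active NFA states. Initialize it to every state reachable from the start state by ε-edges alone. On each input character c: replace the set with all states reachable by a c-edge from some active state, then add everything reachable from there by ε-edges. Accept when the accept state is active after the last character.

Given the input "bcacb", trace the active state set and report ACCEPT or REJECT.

S₀ = ε-closure({0}) = {0,1,2,6,8,10}
'b' @ 1: {3,4,7,9,12}
'c' @ 2: {1,2,5,6,8,10,13,14}
'a' @ 3: {7,9,12}
'c' @ 4: {13,14}
'b' @ 5: {15}  [accepting]
end set {15} — state 15 in

Answer: ACCEPT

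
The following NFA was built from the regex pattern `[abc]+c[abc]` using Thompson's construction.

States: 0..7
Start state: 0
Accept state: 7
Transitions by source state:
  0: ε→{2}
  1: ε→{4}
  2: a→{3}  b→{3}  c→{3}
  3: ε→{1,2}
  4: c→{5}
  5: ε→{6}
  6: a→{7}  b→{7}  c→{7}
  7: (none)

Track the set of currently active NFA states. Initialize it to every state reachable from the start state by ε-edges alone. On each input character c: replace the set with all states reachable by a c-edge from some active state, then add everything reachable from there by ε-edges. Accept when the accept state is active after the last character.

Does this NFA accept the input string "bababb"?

Answer: REJECT

Steps:
S₀ = ε-closure({0}) = {0,2}
'b' @ 1: {1,2,3,4}
'a' @ 2: {1,2,3,4}
'b' @ 3: {1,2,3,4}
'a' @ 4: {1,2,3,4}
'b' @ 5: {1,2,3,4}
'b' @ 6: {1,2,3,4}
end set {1,2,3,4} — state 7 not in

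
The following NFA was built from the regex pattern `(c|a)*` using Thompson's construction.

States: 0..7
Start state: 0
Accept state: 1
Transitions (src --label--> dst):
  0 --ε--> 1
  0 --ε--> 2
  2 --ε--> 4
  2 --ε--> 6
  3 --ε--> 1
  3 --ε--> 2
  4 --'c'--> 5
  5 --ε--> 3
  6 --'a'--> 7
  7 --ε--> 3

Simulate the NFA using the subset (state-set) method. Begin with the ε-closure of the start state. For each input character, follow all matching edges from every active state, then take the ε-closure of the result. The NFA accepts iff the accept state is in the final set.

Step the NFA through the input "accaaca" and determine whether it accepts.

Answer: ACCEPT

Derivation:
S₀ = ε-closure({0}) = {0,1,2,4,6}
'a' @ 1: {1,2,3,4,6,7}  (accept∈set)
'c' @ 2: {1,2,3,4,5,6}  (accept∈set)
'c' @ 3: {1,2,3,4,5,6}  (accept∈set)
'a' @ 4: {1,2,3,4,6,7}  (accept∈set)
'a' @ 5: {1,2,3,4,6,7}  (accept∈set)
'c' @ 6: {1,2,3,4,5,6}  (accept∈set)
'a' @ 7: {1,2,3,4,6,7}  (accept∈set)
end set {1,2,3,4,6,7} — state 1 in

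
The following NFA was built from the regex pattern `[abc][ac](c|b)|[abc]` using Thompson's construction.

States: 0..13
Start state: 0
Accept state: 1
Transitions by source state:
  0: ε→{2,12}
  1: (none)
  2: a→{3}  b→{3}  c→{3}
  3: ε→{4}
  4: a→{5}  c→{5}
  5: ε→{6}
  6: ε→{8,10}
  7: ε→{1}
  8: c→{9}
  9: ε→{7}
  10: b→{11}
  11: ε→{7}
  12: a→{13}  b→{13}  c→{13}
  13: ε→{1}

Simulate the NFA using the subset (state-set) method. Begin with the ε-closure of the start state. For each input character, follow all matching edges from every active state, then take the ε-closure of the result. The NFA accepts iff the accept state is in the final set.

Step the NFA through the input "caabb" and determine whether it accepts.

Answer: REJECT

Derivation:
start: ε-closure({0}) = {0,2,12}
'c' @ 1: {1,3,4,13}  ✓accept
'a' @ 2: {5,6,8,10}
'a' @ 3: {}  — dead — no transitions
rest 'bb' ignored (set empty)
final: {}; accept 1 not in set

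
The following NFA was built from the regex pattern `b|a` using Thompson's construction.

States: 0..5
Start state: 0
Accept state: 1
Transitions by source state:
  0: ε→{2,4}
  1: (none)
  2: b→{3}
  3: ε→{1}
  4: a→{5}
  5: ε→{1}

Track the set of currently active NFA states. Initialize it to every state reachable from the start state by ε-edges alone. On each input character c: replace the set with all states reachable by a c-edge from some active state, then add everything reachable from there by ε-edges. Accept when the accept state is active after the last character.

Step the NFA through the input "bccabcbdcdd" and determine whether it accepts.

Answer: REJECT

Steps:
start: ε-closure({0}) = {0,2,4}
'b' @ 1: {1,3}  ✓accept
'c' @ 2: {}  — dead — no transitions
rest 'cabcbdcdd' ignored (set empty)
after full input: {}  (accept=1 not in)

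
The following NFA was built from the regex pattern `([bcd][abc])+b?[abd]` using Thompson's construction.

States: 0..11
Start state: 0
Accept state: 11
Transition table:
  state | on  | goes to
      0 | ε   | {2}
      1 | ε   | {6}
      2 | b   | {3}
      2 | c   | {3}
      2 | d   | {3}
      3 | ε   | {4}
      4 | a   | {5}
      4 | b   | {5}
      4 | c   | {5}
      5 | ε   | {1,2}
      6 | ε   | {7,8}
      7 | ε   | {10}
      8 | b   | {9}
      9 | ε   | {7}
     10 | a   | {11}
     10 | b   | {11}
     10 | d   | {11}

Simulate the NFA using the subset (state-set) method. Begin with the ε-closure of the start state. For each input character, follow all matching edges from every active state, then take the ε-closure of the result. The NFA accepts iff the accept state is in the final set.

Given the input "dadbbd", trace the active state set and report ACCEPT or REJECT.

S₀ = ε-closure({0}) = {0,2}
'd' @ 1: {3,4}
'a' @ 2: {1,2,5,6,7,8,10}
'd' @ 3: {3,4,11}  [accepting]
'b' @ 4: {1,2,5,6,7,8,10}
'b' @ 5: {3,4,7,9,10,11}  [accepting]
'd' @ 6: {11}  [accepting]
end set {11} — state 11 in

Answer: ACCEPT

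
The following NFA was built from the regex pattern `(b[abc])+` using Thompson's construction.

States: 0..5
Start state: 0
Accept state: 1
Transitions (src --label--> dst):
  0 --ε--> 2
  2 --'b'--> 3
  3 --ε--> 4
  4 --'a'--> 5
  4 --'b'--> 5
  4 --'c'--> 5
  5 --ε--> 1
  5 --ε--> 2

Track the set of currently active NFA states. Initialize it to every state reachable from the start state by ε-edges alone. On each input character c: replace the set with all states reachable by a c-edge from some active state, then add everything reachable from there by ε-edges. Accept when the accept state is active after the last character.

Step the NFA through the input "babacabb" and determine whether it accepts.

Answer: REJECT

Derivation:
initial (ε-close {0}): {0,2}
'b' @ 1: {3,4}
'a' @ 2: {1,2,5}  ✓accept
'b' @ 3: {3,4}
'a' @ 4: {1,2,5}  ✓accept
'c' @ 5: {}  — dead — no transitions
rest 'abb' ignored (set empty)
end set {} — state 1 not in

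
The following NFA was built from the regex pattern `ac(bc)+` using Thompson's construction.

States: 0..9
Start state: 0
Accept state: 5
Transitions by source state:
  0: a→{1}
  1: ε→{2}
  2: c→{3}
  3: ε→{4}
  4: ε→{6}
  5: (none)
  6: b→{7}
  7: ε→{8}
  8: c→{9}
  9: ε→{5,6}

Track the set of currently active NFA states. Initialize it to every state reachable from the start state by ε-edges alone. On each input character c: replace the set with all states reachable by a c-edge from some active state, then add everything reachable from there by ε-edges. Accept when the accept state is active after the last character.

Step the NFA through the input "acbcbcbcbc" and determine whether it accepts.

start: ε-closure({0}) = {0}
'a' @ 1: {1,2}
'c' @ 2: {3,4,6}
'b' @ 3: {7,8}
'c' @ 4: {5,6,9}  ✓accept
'b' @ 5: {7,8}
'c' @ 6: {5,6,9}  ✓accept
'b' @ 7: {7,8}
'c' @ 8: {5,6,9}  ✓accept
'b' @ 9: {7,8}
'c' @ 10: {5,6,9}  ✓accept
after full input: {5,6,9}  (accept=5 in)

Answer: ACCEPT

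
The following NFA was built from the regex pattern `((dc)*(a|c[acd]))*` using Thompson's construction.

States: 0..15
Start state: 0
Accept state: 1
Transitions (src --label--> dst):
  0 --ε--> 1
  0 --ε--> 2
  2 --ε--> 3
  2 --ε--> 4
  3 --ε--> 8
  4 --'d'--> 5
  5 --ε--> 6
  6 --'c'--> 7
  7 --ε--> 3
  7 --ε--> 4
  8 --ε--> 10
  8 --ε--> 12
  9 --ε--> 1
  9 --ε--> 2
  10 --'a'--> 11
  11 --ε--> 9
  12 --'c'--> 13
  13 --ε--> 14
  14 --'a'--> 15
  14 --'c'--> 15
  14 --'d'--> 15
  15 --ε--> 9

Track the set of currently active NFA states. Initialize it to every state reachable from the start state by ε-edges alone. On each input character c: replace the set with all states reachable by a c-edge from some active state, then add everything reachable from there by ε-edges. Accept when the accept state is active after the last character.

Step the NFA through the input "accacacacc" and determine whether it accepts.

Answer: ACCEPT

Trace:
start: ε-closure({0}) = {0,1,2,3,4,8,10,12}
'a' @ 1: {1,2,3,4,8,9,10,11,12}  (accept∈set)
'c' @ 2: {13,14}
'c' @ 3: {1,2,3,4,8,9,10,12,15}  (accept∈set)
'a' @ 4: {1,2,3,4,8,9,10,11,12}  (accept∈set)
'c' @ 5: {13,14}
'a' @ 6: {1,2,3,4,8,9,10,12,15}  (accept∈set)
'c' @ 7: {13,14}
'a' @ 8: {1,2,3,4,8,9,10,12,15}  (accept∈set)
'c' @ 9: {13,14}
'c' @ 10: {1,2,3,4,8,9,10,12,15}  (accept∈set)
after full input: {1,2,3,4,8,9,10,12,15}  (accept=1 in)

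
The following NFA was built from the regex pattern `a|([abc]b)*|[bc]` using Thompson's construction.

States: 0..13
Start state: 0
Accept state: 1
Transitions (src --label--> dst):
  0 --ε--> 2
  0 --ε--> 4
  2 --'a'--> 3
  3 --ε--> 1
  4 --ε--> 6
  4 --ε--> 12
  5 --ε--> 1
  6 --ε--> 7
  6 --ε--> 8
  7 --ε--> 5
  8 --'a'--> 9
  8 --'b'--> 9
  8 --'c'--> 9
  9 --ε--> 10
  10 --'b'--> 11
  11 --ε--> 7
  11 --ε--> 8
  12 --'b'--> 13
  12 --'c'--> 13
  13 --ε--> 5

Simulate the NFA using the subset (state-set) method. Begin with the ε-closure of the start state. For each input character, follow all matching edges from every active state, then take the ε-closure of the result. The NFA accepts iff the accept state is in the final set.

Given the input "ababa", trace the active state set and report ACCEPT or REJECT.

Answer: REJECT

Trace:
S₀ = ε-closure({0}) = {0,1,2,4,5,6,7,8,12}
'a' @ 1: {1,3,9,10}  (accept∈set)
'b' @ 2: {1,5,7,8,11}  (accept∈set)
'a' @ 3: {9,10}
'b' @ 4: {1,5,7,8,11}  (accept∈set)
'a' @ 5: {9,10}
end set {9,10} — state 1 not in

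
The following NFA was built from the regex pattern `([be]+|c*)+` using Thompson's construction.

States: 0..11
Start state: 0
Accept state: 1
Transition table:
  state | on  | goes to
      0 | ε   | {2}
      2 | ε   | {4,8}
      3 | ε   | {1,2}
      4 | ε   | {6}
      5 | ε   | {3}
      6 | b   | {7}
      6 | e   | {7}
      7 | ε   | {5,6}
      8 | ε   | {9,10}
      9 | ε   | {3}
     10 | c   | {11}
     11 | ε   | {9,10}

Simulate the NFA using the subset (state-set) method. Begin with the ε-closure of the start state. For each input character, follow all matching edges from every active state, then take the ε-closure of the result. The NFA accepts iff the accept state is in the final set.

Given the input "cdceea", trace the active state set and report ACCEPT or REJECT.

Answer: REJECT

Derivation:
start: ε-closure({0}) = {0,1,2,3,4,6,8,9,10}
'c' @ 1: {1,2,3,4,6,8,9,10,11}  ✓accept
'd' @ 2: {}  — no active states
rest 'ceea' ignored (set empty)
after full input: {}  (accept=1 not in)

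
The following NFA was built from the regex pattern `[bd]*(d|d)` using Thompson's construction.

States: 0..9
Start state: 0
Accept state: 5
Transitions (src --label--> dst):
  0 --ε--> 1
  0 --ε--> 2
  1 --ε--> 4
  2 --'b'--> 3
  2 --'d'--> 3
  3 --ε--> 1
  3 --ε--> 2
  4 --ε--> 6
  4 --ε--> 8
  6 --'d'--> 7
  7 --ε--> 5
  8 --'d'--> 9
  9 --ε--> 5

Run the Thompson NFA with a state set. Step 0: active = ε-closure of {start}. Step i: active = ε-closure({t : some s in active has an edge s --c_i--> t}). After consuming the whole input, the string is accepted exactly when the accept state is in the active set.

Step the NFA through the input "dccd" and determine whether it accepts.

initial (ε-close {0}): {0,1,2,4,6,8}
'd' @ 1: {1,2,3,4,5,6,7,8,9}  ✓accept
'c' @ 2: {}  — dead — no transitions
rest 'cd' ignored (set empty)
final: {}; accept 5 not in set

Answer: REJECT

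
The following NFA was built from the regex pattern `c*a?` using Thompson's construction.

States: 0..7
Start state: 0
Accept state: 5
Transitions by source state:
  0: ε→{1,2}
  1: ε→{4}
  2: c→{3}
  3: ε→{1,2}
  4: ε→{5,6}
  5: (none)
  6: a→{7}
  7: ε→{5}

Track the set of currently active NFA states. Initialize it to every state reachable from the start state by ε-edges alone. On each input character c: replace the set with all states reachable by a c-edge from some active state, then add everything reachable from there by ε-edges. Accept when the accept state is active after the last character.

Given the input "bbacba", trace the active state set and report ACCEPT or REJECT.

start: ε-closure({0}) = {0,1,2,4,5,6}
'b' @ 1: {}  — dead — no transitions
rest 'bacba' ignored (set empty)
end set {} — state 5 not in

Answer: REJECT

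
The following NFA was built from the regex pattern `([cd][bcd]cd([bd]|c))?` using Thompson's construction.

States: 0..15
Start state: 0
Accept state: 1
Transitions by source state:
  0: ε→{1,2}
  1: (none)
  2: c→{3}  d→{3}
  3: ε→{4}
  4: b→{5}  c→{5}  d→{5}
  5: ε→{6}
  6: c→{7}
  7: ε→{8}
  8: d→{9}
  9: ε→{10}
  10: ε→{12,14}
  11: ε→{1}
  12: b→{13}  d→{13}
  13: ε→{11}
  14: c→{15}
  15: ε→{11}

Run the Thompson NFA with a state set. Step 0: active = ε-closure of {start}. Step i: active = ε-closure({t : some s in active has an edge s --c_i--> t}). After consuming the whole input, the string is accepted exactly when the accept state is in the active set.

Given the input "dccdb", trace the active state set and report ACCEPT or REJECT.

Answer: ACCEPT

Steps:
initial (ε-close {0}): {0,1,2}
'd' @ 1: {3,4}
'c' @ 2: {5,6}
'c' @ 3: {7,8}
'd' @ 4: {9,10,12,14}
'b' @ 5: {1,11,13}  (accept∈set)
after full input: {1,11,13}  (accept=1 in)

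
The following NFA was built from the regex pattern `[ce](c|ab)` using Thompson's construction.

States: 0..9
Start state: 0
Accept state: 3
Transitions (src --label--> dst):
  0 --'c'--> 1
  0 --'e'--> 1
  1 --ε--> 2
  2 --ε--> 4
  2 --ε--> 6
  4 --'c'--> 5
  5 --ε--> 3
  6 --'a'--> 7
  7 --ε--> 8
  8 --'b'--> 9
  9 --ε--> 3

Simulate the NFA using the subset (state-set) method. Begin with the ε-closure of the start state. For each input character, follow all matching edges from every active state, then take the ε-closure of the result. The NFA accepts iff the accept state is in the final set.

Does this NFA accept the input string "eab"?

start: ε-closure({0}) = {0}
'e' @ 1: {1,2,4,6}
'a' @ 2: {7,8}
'b' @ 3: {3,9}  ✓accept
end set {3,9} — state 3 in

Answer: ACCEPT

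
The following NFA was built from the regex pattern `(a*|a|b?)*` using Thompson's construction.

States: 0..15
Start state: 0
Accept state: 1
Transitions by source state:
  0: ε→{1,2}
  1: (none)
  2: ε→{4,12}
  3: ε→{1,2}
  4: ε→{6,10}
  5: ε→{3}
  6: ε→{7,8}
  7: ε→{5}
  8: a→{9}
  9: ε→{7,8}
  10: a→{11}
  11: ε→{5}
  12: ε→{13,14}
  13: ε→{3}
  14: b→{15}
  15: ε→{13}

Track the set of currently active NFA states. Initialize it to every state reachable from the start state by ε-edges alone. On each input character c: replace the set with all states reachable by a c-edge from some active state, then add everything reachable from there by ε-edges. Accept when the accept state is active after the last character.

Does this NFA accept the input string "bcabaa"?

S₀ = ε-closure({0}) = {0,1,2,3,4,5,6,7,8,10,12,13,14}
'b' @ 1: {1,2,3,4,5,6,7,8,10,12,13,14,15}  (accept∈set)
'c' @ 2: {}  — state set empty
rest 'abaa' ignored (set empty)
final: {}; accept 1 not in set

Answer: REJECT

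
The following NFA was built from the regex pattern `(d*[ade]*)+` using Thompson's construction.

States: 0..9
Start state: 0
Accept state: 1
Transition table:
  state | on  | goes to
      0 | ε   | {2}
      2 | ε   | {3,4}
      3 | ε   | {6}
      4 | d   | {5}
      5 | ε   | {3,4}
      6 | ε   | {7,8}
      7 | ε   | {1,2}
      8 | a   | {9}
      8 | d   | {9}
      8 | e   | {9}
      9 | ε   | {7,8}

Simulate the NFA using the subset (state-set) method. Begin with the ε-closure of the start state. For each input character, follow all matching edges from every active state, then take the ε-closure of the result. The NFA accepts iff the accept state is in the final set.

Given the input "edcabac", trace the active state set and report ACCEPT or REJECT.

Answer: REJECT

Trace:
S₀ = ε-closure({0}) = {0,1,2,3,4,6,7,8}
'e' @ 1: {1,2,3,4,6,7,8,9}  (accept∈set)
'd' @ 2: {1,2,3,4,5,6,7,8,9}  (accept∈set)
'c' @ 3: {}  — state set empty
rest 'abac' ignored (set empty)
end set {} — state 1 not in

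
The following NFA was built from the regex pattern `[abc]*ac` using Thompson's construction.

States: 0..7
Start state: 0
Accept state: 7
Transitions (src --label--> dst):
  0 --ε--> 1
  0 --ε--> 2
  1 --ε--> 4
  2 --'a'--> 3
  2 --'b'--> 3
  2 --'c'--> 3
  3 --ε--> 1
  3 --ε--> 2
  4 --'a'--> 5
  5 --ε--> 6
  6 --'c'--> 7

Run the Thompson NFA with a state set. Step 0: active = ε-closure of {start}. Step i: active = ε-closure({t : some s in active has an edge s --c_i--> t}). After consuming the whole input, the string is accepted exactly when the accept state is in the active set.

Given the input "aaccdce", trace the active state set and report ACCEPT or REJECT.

start: ε-closure({0}) = {0,1,2,4}
'a' @ 1: {1,2,3,4,5,6}
'a' @ 2: {1,2,3,4,5,6}
'c' @ 3: {1,2,3,4,7}  ✓accept
'c' @ 4: {1,2,3,4}
'd' @ 5: {}  — no active states
rest 'ce' ignored (set empty)
after full input: {}  (accept=7 not in)

Answer: REJECT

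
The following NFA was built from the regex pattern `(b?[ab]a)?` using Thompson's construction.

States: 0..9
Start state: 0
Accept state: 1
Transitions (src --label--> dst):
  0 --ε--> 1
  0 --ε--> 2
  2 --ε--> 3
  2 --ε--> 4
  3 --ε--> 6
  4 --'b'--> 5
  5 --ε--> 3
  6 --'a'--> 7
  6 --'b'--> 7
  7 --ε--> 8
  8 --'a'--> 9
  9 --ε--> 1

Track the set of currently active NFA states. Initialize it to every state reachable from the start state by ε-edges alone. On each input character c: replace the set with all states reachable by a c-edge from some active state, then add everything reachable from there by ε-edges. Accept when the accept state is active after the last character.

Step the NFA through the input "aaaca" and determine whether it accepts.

Answer: REJECT

Trace:
initial (ε-close {0}): {0,1,2,3,4,6}
'a' @ 1: {7,8}
'a' @ 2: {1,9}  ✓accept
'a' @ 3: {}  — no active states
rest 'ca' ignored (set empty)
final: {}; accept 1 not in set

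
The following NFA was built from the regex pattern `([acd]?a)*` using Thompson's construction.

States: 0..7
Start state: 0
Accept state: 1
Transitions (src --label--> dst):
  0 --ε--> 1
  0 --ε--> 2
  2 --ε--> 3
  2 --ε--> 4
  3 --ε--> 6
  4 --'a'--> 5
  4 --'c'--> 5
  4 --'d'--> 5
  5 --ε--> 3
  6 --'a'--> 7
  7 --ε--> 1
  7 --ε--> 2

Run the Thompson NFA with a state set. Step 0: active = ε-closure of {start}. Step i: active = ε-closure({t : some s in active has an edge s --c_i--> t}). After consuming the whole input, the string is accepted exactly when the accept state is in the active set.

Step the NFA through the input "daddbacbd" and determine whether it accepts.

Answer: REJECT

Derivation:
initial (ε-close {0}): {0,1,2,3,4,6}
'd' @ 1: {3,5,6}
'a' @ 2: {1,2,3,4,6,7}  ✓accept
'd' @ 3: {3,5,6}
'd' @ 4: {}  — state set empty
rest 'bacbd' ignored (set empty)
after full input: {}  (accept=1 not in)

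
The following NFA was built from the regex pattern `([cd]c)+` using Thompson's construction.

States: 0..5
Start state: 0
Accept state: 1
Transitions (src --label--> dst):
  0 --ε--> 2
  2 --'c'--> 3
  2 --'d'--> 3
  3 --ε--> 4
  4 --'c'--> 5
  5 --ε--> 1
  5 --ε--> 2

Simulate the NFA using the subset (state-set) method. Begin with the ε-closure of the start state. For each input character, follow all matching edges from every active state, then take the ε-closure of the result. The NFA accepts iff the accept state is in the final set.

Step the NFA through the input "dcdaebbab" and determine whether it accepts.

S₀ = ε-closure({0}) = {0,2}
'd' @ 1: {3,4}
'c' @ 2: {1,2,5}  [accepting]
'd' @ 3: {3,4}
'a' @ 4: {}  — state set empty
rest 'ebbab' ignored (set empty)
final: {}; accept 1 not in set

Answer: REJECT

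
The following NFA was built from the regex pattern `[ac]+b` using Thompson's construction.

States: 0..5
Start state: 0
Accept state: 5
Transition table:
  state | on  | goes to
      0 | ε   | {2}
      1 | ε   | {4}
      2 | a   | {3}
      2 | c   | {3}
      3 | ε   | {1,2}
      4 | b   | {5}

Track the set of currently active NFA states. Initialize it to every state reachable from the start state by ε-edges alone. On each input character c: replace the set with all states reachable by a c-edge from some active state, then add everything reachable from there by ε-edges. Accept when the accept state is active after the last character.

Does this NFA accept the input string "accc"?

Answer: REJECT

Steps:
S₀ = ε-closure({0}) = {0,2}
'a' @ 1: {1,2,3,4}
'c' @ 2: {1,2,3,4}
'c' @ 3: {1,2,3,4}
'c' @ 4: {1,2,3,4}
final: {1,2,3,4}; accept 5 not in set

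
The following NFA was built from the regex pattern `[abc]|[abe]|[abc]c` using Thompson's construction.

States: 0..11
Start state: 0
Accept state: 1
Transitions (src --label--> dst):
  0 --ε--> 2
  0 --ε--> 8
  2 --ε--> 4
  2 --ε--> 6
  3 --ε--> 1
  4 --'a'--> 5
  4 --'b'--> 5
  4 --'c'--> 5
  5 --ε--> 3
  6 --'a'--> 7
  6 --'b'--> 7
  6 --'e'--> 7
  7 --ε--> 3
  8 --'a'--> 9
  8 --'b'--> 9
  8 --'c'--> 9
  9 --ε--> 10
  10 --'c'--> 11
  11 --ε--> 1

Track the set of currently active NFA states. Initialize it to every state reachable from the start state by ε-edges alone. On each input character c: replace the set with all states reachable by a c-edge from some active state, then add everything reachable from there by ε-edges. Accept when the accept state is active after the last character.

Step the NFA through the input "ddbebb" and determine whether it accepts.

start: ε-closure({0}) = {0,2,4,6,8}
'd' @ 1: {}  — state set empty
rest 'dbebb' ignored (set empty)
after full input: {}  (accept=1 not in)

Answer: REJECT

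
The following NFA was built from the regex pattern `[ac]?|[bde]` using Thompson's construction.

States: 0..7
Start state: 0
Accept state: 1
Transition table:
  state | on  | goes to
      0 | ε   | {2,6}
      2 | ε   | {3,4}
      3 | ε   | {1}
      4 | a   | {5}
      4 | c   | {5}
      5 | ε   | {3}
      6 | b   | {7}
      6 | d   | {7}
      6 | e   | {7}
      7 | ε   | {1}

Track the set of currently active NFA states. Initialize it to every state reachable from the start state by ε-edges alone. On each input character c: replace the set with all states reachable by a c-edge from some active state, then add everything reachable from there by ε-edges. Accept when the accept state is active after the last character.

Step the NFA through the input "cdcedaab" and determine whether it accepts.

initial (ε-close {0}): {0,1,2,3,4,6}
'c' @ 1: {1,3,5}  ✓accept
'd' @ 2: {}  — dead — no transitions
rest 'cedaab' ignored (set empty)
final: {}; accept 1 not in set

Answer: REJECT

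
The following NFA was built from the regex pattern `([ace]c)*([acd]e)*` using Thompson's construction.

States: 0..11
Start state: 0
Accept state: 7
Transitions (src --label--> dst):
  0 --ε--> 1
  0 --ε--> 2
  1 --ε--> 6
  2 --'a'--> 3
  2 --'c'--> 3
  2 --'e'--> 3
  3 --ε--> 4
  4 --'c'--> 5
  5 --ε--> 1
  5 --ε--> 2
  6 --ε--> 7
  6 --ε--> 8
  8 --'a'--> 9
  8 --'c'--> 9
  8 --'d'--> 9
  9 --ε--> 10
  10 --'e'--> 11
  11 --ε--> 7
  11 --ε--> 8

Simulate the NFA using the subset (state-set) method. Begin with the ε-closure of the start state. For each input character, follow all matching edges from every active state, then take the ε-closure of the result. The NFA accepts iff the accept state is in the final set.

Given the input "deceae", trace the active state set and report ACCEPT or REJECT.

S₀ = ε-closure({0}) = {0,1,2,6,7,8}
'd' @ 1: {9,10}
'e' @ 2: {7,8,11}  [accepting]
'c' @ 3: {9,10}
'e' @ 4: {7,8,11}  [accepting]
'a' @ 5: {9,10}
'e' @ 6: {7,8,11}  [accepting]
after full input: {7,8,11}  (accept=7 in)

Answer: ACCEPT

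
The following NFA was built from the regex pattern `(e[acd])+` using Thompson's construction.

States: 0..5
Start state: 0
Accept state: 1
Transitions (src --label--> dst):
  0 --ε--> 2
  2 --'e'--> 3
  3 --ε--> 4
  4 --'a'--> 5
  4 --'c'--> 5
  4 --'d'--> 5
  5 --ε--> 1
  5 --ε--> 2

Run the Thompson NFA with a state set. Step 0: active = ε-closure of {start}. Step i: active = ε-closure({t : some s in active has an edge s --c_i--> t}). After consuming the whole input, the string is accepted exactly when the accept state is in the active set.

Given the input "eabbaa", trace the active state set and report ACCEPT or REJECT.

start: ε-closure({0}) = {0,2}
'e' @ 1: {3,4}
'a' @ 2: {1,2,5}  [accepting]
'b' @ 3: {}  — state set empty
rest 'baa' ignored (set empty)
after full input: {}  (accept=1 not in)

Answer: REJECT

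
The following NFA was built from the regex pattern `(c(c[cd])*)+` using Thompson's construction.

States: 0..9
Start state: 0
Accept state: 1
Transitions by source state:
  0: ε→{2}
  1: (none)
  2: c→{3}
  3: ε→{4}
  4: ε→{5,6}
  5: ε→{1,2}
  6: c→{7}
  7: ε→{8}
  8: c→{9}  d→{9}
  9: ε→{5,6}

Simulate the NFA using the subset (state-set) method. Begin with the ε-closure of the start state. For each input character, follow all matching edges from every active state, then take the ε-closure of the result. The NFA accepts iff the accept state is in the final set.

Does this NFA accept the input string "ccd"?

Answer: ACCEPT

Trace:
start: ε-closure({0}) = {0,2}
'c' @ 1: {1,2,3,4,5,6}  [accepting]
'c' @ 2: {1,2,3,4,5,6,7,8}  [accepting]
'd' @ 3: {1,2,5,6,9}  [accepting]
after full input: {1,2,5,6,9}  (accept=1 in)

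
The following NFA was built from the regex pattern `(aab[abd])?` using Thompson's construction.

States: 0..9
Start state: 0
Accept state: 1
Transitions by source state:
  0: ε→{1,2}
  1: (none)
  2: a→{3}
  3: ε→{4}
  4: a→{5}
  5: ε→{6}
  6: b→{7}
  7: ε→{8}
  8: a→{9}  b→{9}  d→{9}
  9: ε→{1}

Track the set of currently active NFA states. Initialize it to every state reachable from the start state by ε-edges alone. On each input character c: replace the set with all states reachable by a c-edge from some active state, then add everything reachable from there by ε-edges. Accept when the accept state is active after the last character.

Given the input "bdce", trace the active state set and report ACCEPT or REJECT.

S₀ = ε-closure({0}) = {0,1,2}
'b' @ 1: {}  — state set empty
rest 'dce' ignored (set empty)
final: {}; accept 1 not in set

Answer: REJECT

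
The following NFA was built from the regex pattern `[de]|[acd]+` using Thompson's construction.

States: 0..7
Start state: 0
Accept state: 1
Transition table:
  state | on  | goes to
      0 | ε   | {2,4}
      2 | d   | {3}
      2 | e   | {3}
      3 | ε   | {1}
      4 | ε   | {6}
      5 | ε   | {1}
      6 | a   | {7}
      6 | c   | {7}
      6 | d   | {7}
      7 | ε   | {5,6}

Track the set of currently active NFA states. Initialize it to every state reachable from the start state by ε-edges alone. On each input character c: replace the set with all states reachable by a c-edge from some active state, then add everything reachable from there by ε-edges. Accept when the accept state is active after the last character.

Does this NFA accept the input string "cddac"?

start: ε-closure({0}) = {0,2,4,6}
'c' @ 1: {1,5,6,7}  ✓accept
'd' @ 2: {1,5,6,7}  ✓accept
'd' @ 3: {1,5,6,7}  ✓accept
'a' @ 4: {1,5,6,7}  ✓accept
'c' @ 5: {1,5,6,7}  ✓accept
end set {1,5,6,7} — state 1 in

Answer: ACCEPT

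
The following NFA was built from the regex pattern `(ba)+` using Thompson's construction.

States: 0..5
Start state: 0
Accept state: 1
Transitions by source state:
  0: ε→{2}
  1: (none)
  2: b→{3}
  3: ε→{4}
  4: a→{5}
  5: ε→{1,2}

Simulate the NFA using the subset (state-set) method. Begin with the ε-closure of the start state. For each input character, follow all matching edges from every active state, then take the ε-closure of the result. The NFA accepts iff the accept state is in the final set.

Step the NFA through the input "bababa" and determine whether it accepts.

S₀ = ε-closure({0}) = {0,2}
'b' @ 1: {3,4}
'a' @ 2: {1,2,5}  [accepting]
'b' @ 3: {3,4}
'a' @ 4: {1,2,5}  [accepting]
'b' @ 5: {3,4}
'a' @ 6: {1,2,5}  [accepting]
after full input: {1,2,5}  (accept=1 in)

Answer: ACCEPT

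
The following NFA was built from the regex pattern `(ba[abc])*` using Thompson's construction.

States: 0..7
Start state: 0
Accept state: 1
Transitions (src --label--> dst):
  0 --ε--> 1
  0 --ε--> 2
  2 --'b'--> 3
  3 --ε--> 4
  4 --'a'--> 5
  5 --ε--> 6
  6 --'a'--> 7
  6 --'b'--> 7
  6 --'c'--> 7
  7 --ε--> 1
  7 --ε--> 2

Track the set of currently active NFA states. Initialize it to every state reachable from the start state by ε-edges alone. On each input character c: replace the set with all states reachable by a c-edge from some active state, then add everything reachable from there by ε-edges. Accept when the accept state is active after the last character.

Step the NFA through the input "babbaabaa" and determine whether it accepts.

Answer: ACCEPT

Derivation:
start: ε-closure({0}) = {0,1,2}
'b' @ 1: {3,4}
'a' @ 2: {5,6}
'b' @ 3: {1,2,7}  [accepting]
'b' @ 4: {3,4}
'a' @ 5: {5,6}
'a' @ 6: {1,2,7}  [accepting]
'b' @ 7: {3,4}
'a' @ 8: {5,6}
'a' @ 9: {1,2,7}  [accepting]
end set {1,2,7} — state 1 in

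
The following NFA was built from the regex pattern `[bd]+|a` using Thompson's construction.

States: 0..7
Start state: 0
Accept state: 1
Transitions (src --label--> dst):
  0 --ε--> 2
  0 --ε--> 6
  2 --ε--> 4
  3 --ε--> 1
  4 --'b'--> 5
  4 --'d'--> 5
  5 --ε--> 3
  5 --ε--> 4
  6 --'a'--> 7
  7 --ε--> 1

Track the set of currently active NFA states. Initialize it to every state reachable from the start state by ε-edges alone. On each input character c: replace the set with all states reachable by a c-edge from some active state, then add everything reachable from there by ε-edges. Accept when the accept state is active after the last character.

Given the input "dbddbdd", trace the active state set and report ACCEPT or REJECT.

S₀ = ε-closure({0}) = {0,2,4,6}
'd' @ 1: {1,3,4,5}  ✓accept
'b' @ 2: {1,3,4,5}  ✓accept
'd' @ 3: {1,3,4,5}  ✓accept
'd' @ 4: {1,3,4,5}  ✓accept
'b' @ 5: {1,3,4,5}  ✓accept
'd' @ 6: {1,3,4,5}  ✓accept
'd' @ 7: {1,3,4,5}  ✓accept
end set {1,3,4,5} — state 1 in

Answer: ACCEPT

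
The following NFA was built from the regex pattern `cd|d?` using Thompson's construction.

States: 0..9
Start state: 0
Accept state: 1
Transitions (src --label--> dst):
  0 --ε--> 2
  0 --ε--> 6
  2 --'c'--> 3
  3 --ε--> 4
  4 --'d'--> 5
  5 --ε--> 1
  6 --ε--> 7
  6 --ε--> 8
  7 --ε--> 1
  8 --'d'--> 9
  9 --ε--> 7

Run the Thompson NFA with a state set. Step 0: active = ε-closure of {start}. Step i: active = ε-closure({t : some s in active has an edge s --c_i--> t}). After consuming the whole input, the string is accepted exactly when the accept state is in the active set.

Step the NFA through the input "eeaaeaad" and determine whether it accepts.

start: ε-closure({0}) = {0,1,2,6,7,8}
'e' @ 1: {}  — no active states
rest 'eaaeaad' ignored (set empty)
after full input: {}  (accept=1 not in)

Answer: REJECT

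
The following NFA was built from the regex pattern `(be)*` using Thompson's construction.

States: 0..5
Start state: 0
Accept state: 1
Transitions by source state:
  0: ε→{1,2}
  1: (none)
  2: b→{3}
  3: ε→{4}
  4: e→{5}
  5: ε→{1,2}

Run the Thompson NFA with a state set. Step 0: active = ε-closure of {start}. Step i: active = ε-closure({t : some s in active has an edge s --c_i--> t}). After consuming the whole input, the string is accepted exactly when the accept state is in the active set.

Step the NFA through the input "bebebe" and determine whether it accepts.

initial (ε-close {0}): {0,1,2}
'b' @ 1: {3,4}
'e' @ 2: {1,2,5}  ✓accept
'b' @ 3: {3,4}
'e' @ 4: {1,2,5}  ✓accept
'b' @ 5: {3,4}
'e' @ 6: {1,2,5}  ✓accept
end set {1,2,5} — state 1 in

Answer: ACCEPT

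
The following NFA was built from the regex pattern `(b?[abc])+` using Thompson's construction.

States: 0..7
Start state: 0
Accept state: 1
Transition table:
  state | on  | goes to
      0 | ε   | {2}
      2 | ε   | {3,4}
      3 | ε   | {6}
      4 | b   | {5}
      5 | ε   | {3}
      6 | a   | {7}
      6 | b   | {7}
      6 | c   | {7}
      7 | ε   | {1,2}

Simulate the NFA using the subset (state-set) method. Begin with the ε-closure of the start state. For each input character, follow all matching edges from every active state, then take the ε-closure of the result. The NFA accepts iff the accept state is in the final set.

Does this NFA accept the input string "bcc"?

start: ε-closure({0}) = {0,2,3,4,6}
'b' @ 1: {1,2,3,4,5,6,7}  ✓accept
'c' @ 2: {1,2,3,4,6,7}  ✓accept
'c' @ 3: {1,2,3,4,6,7}  ✓accept
end set {1,2,3,4,6,7} — state 1 in

Answer: ACCEPT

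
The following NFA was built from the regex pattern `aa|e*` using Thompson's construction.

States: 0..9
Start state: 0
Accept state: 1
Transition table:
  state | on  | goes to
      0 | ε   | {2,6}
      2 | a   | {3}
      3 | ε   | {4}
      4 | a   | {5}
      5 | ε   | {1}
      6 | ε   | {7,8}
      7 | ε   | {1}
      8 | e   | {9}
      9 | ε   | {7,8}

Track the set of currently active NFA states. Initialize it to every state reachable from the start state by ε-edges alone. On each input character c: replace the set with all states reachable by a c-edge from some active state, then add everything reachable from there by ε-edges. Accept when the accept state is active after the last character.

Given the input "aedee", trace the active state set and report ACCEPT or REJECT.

Answer: REJECT

Steps:
start: ε-closure({0}) = {0,1,2,6,7,8}
'a' @ 1: {3,4}
'e' @ 2: {}  — state set empty
rest 'dee' ignored (set empty)
final: {}; accept 1 not in set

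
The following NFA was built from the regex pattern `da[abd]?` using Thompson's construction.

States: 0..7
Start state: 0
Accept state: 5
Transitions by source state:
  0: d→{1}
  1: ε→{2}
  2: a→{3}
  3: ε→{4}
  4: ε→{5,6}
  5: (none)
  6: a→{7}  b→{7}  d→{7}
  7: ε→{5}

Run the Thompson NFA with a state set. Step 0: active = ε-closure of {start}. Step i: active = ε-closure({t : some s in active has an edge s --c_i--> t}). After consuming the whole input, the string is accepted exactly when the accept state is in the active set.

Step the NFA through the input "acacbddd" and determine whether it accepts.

Answer: REJECT

Trace:
S₀ = ε-closure({0}) = {0}
'a' @ 1: {}  — no active states
rest 'cacbddd' ignored (set empty)
after full input: {}  (accept=5 not in)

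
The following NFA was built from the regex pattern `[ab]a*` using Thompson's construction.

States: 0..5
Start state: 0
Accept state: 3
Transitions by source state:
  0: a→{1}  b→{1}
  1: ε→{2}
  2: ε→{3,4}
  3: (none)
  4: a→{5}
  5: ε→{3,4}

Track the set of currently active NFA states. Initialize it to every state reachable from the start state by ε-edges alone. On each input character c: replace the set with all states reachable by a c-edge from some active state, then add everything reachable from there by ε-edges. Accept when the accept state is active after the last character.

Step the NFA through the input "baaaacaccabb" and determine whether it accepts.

start: ε-closure({0}) = {0}
'b' @ 1: {1,2,3,4}  (accept∈set)
'a' @ 2: {3,4,5}  (accept∈set)
'a' @ 3: {3,4,5}  (accept∈set)
'a' @ 4: {3,4,5}  (accept∈set)
'a' @ 5: {3,4,5}  (accept∈set)
'c' @ 6: {}  — state set empty
rest 'accabb' ignored (set empty)
end set {} — state 3 not in

Answer: REJECT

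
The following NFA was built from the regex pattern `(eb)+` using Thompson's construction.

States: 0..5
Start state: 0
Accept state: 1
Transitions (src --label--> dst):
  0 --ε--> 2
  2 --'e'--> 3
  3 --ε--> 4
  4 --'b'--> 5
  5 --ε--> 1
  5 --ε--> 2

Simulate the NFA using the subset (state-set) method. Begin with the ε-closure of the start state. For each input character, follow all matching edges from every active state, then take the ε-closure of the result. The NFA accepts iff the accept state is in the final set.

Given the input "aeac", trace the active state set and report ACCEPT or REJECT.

start: ε-closure({0}) = {0,2}
'a' @ 1: {}  — state set empty
rest 'eac' ignored (set empty)
final: {}; accept 1 not in set

Answer: REJECT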